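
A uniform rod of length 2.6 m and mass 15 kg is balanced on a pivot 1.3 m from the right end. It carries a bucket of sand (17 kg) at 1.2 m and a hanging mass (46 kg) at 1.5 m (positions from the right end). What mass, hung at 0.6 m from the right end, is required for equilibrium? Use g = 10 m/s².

Choose the pivot (at 1.3 m from the right end) as the axis so the support reaction has zero arm there.
Beam weight: acts at the pivot, moment arm 0 → no torque.
Bucket of sand: 17 × 10 = 170 N down at 1.2 m → arm 0.1 m, τ = 170 × 0.1 = 17 N·m clockwise.
Hanging mass: 46 × 10 = 460 N down at 1.5 m → arm 0.2 m, τ = 460 × 0.2 = 92 N·m counterclockwise.
Net moment of known loads = 75 N·m counterclockwise.
An unknown mass m at 0.6 m has arm 0.7 m; its moment is m·g·0.7 clockwise.
Setting net torque to zero: m × 10 × 0.7 = 75 → m = 75 / (10 × 0.7) = 10.7 kg.

m ≈ 10.7 kg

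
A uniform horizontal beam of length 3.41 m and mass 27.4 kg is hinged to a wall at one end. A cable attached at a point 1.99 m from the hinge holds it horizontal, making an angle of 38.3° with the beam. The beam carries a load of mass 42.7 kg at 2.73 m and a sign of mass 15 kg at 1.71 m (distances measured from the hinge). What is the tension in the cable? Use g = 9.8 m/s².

T ≈ 1500 N

Take moments about the hinge.
Beam weight: 27.4 × 9.8 = 268.5 N down at 1.705 m → arm 1.705 m, τ = 268.5 × 1.705 = 457.8 N·m clockwise.
Load: 42.7 × 9.8 = 418.5 N down at 2.73 m → arm 2.73 m, τ = 418.5 × 2.73 = 1143 N·m clockwise.
Sign: 15 × 9.8 = 147 N down at 1.71 m → arm 1.71 m, τ = 147 × 1.71 = 251.4 N·m clockwise.
Total clockwise load moment = 1852 N·m.
The cable tension T acts at 1.99 m; only its component perpendicular to the beam, T sinθ, produces torque. sin 38.3° = 0.6198.
Setting net torque to zero: T × 1.99 × 0.6198 = 1852 → T = 1852 / 1.233 = 1500 N.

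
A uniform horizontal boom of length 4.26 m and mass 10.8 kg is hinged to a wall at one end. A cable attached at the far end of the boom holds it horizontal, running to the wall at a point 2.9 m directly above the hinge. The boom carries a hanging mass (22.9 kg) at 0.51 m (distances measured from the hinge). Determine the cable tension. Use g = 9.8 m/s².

Taking torques about the hinge:
Beam weight: 10.8 × 9.8 = 105.8 N down at 2.13 m → arm 2.13 m, τ = 105.8 × 2.13 = 225.4 N·m clockwise.
Hanging mass: 22.9 × 9.8 = 224.4 N down at 0.51 m → arm 0.51 m, τ = 224.4 × 0.51 = 114.4 N·m clockwise.
Total clockwise load moment = 339.8 N·m.
The cable tension T acts at 4.26 m; only its component perpendicular to the boom, T sinθ, produces torque. sinθ = h/√(h²+d²) = 2.9/√(2.9²+4.26²) = 0.5627.
Balancing moments: T × 4.26 × 0.5627 = 339.8, giving T = 339.8 / 2.397 = 142 N.

T ≈ 142 N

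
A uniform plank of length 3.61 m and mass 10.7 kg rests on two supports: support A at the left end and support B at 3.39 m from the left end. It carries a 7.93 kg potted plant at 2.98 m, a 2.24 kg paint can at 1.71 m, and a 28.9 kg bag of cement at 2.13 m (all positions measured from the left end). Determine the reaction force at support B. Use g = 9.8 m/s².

R_B ≈ 313 N

Sum moments about support A (its reaction then has zero moment arm).
Beam weight: 10.7 × 9.8 = 104.9 N down at 1.805 m → arm 1.805 m, τ = 104.9 × 1.805 = 189.3 N·m clockwise.
Potted plant: 7.93 × 9.8 = 77.71 N down at 2.98 m → arm 2.98 m, τ = 77.71 × 2.98 = 231.6 N·m clockwise.
Paint can: 2.24 × 9.8 = 21.95 N down at 1.71 m → arm 1.71 m, τ = 21.95 × 1.71 = 37.53 N·m clockwise.
Bag of cement: 28.9 × 9.8 = 283.2 N down at 2.13 m → arm 2.13 m, τ = 283.2 × 2.13 = 603.2 N·m clockwise.
Net load moment about support A = 1062 N·m clockwise.
Reaction R at support B is upward at 3.39 m, arm 3.39 m → moment R × 3.39 counterclockwise.
Balancing moments: R × 3.39 = 1062, giving R = 313 N.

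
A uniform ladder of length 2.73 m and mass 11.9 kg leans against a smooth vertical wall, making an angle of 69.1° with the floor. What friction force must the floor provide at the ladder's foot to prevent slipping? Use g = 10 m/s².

About the foot of the ladder:
Ladder weight 11.9×10 = 119 N acts at 1.365 m along the ladder; its horizontal arm is 1.365·cos69.1° = 0.4869 m → τ = 57.94 N·m clockwise.
Wall normal N acts horizontally at the top; its moment arm is the height L sinθ = 2.73·sin69.1° = 2.55 m, counterclockwise.
Στ = 0 ⇒ N × 2.55 = 57.94 ⇒ N = 22.7 N.
ΣFx = 0: friction at the foot balances the wall's push, so f = N_wall = 22.7 N.

f ≈ 22.7 N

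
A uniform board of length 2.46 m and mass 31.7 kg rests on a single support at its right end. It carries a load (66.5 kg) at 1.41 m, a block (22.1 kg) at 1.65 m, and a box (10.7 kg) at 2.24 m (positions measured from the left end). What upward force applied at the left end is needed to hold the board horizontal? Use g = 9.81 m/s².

F ≈ 515 N

Sum moments about the right end (the unknown pivot reaction has zero arm there).
Beam weight: 31.7 × 9.81 = 311 N down at 1.23 m → arm 1.23 m, τ = 311 × 1.23 = 382.5 N·m counterclockwise.
Load: 66.5 × 9.81 = 652.4 N down at 1.41 m → arm 1.05 m, τ = 652.4 × 1.05 = 685 N·m counterclockwise.
Block: 22.1 × 9.81 = 216.8 N down at 1.65 m → arm 0.81 m, τ = 216.8 × 0.81 = 175.6 N·m counterclockwise.
Box: 10.7 × 9.81 = 105 N down at 2.24 m → arm 0.22 m, τ = 105 × 0.22 = 23.1 N·m counterclockwise.
Net moment of the loads = 1266 N·m counterclockwise.
The upward force F acts at the left end, arm 2.46 m, giving F × 2.46 clockwise.
Setting net torque to zero: F × 2.46 = 1266 → F = 1266 / 2.46 = 515 N.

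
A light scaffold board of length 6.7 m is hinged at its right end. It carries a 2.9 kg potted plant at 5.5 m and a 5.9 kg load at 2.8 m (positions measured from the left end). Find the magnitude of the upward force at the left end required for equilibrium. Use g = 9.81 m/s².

F ≈ 38.8 N

Take moments about the right end.
Potted plant: 2.9 × 9.81 = 28.45 N down at 5.5 m → arm 1.2 m, τ = 28.45 × 1.2 = 34.14 N·m counterclockwise.
Load: 5.9 × 9.81 = 57.88 N down at 2.8 m → arm 3.9 m, τ = 57.88 × 3.9 = 225.7 N·m counterclockwise.
Net moment of the loads = 259.8 N·m counterclockwise.
The upward force F acts at the left end, arm 6.7 m, giving F × 6.7 clockwise.
For rotational equilibrium, F × 6.7 = 259.8, so F = 259.8 / 6.7 = 38.8 N.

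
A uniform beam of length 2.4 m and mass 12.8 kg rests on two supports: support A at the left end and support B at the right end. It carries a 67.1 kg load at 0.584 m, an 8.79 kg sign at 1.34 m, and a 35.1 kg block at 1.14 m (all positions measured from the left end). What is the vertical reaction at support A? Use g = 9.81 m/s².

Take moments about support B.
Beam weight: 12.8 × 9.81 = 125.6 N down at 1.2 m → arm 1.2 m, τ = 125.6 × 1.2 = 150.7 N·m counterclockwise.
Load: 67.1 × 9.81 = 658.3 N down at 0.584 m → arm 1.816 m, τ = 658.3 × 1.816 = 1195 N·m counterclockwise.
Sign: 8.79 × 9.81 = 86.23 N down at 1.34 m → arm 1.06 m, τ = 86.23 × 1.06 = 91.4 N·m counterclockwise.
Block: 35.1 × 9.81 = 344.3 N down at 1.14 m → arm 1.26 m, τ = 344.3 × 1.26 = 433.8 N·m counterclockwise.
Net load moment about support B = 1871 N·m counterclockwise.
Reaction R at support A is upward at 0 m, arm 2.4 m → moment R × 2.4 clockwise.
Balancing moments: R × 2.4 = 1871, giving R = 780 N.

R_A ≈ 780 N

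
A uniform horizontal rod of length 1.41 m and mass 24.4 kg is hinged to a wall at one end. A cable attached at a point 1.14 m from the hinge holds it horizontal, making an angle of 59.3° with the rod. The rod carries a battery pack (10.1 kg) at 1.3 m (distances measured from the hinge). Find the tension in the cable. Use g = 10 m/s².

T ≈ 309 N

Take moments about the hinge.
Beam weight: 24.4 × 10 = 244 N down at 0.705 m → arm 0.705 m, τ = 244 × 0.705 = 172 N·m clockwise.
Battery pack: 10.1 × 10 = 101 N down at 1.3 m → arm 1.3 m, τ = 101 × 1.3 = 131.3 N·m clockwise.
Total clockwise load moment = 303.3 N·m.
The cable tension T acts at 1.14 m; only its component perpendicular to the rod, T sinθ, produces torque. sin 59.3° = 0.8599.
For rotational equilibrium, T × 1.14 × 0.8599 = 303.3, so T = 303.3 / 0.9803 = 309 N.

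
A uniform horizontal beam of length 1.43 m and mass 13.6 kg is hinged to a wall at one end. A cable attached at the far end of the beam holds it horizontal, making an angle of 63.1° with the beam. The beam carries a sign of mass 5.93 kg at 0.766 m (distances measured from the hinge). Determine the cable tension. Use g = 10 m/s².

T ≈ 112 N

Take moments about the hinge.
Beam weight: 13.6 × 10 = 136 N down at 0.715 m → arm 0.715 m, τ = 136 × 0.715 = 97.24 N·m clockwise.
Sign: 5.93 × 10 = 59.3 N down at 0.766 m → arm 0.766 m, τ = 59.3 × 0.766 = 45.42 N·m clockwise.
Total clockwise load moment = 142.7 N·m.
The cable tension T acts at 1.43 m; only its component perpendicular to the beam, T sinθ, produces torque. sin 63.1° = 0.8918.
For rotational equilibrium, T × 1.43 × 0.8918 = 142.7, so T = 142.7 / 1.275 = 112 N.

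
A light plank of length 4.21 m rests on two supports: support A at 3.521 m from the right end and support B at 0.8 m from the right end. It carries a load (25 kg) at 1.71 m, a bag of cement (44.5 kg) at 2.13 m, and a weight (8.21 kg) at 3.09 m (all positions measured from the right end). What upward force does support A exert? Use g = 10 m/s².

R_A ≈ 370 N

Sum moments about support B (its reaction then has zero moment arm).
Load: 25 × 10 = 250 N down at 1.71 m → arm 0.91 m, τ = 250 × 0.91 = 227.5 N·m counterclockwise.
Bag of cement: 44.5 × 10 = 445 N down at 2.13 m → arm 1.33 m, τ = 445 × 1.33 = 591.9 N·m counterclockwise.
Weight: 8.21 × 10 = 82.1 N down at 3.09 m → arm 2.29 m, τ = 82.1 × 2.29 = 188 N·m counterclockwise.
Net load moment about support B = 1007 N·m counterclockwise.
Reaction R at support A is upward at 3.521 m, arm 2.721 m → moment R × 2.721 clockwise.
Setting net torque to zero: R × 2.721 = 1007 → R = 370 N.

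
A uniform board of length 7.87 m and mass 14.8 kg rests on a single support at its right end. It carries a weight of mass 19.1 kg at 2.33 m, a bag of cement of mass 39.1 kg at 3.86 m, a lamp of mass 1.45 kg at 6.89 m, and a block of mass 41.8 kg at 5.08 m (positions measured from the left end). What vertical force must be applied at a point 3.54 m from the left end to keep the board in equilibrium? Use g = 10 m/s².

F ≈ 1010 N

Choose the right end as the axis so the unknown pivot reaction has zero arm there.
Beam weight: 14.8 × 10 = 148 N down at 3.935 m → arm 3.935 m, τ = 148 × 3.935 = 582.4 N·m counterclockwise.
Weight: 19.1 × 10 = 191 N down at 2.33 m → arm 5.54 m, τ = 191 × 5.54 = 1058 N·m counterclockwise.
Bag of cement: 39.1 × 10 = 391 N down at 3.86 m → arm 4.01 m, τ = 391 × 4.01 = 1568 N·m counterclockwise.
Lamp: 1.45 × 10 = 14.5 N down at 6.89 m → arm 0.98 m, τ = 14.5 × 0.98 = 14.21 N·m counterclockwise.
Block: 41.8 × 10 = 418 N down at 5.08 m → arm 2.79 m, τ = 418 × 2.79 = 1166 N·m counterclockwise.
Net moment of the loads = 4389 N·m counterclockwise.
The upward force F acts at a point 3.54 m from the left end, arm 4.33 m, giving F × 4.33 clockwise.
Setting net torque to zero: F × 4.33 = 4389 → F = 4389 / 4.33 = 1010 N.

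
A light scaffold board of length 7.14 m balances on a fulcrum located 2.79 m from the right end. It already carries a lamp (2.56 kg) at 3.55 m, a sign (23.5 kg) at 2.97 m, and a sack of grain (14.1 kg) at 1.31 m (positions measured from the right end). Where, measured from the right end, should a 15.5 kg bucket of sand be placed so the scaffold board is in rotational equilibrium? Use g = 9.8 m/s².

Take moments about the fulcrum (at 2.79 m from the right end).
Lamp: 2.56 × 9.8 = 25.09 N down at 3.55 m → arm 0.76 m, τ = 25.09 × 0.76 = 19.07 N·m counterclockwise.
Sign: 23.5 × 9.8 = 230.3 N down at 2.97 m → arm 0.18 m, τ = 230.3 × 0.18 = 41.45 N·m counterclockwise.
Sack of grain: 14.1 × 9.8 = 138.2 N down at 1.31 m → arm 1.48 m, τ = 138.2 × 1.48 = 204.5 N·m clockwise.
Net moment of existing loads = 144 N·m clockwise.
The bucket of sand weighs 15.5 × 9.8 = 151.9 N and must supply an equal counterclockwise moment, so its lever arm about the fulcrum is 144 / 151.9 = 0.948 m.
That puts it at 2.79 + 0.948 = 3.74 m from the right end.

x ≈ 3.74 m from the right end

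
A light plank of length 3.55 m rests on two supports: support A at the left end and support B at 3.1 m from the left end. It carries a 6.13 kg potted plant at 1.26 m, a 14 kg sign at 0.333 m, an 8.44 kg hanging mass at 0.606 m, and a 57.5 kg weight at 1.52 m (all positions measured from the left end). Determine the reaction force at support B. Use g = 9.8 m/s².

R_B ≈ 332 N

Take moments about support A.
Potted plant: 6.13 × 9.8 = 60.07 N down at 1.26 m → arm 1.26 m, τ = 60.07 × 1.26 = 75.69 N·m clockwise.
Sign: 14 × 9.8 = 137.2 N down at 0.333 m → arm 0.333 m, τ = 137.2 × 0.333 = 45.69 N·m clockwise.
Hanging mass: 8.44 × 9.8 = 82.71 N down at 0.606 m → arm 0.606 m, τ = 82.71 × 0.606 = 50.12 N·m clockwise.
Weight: 57.5 × 9.8 = 563.5 N down at 1.52 m → arm 1.52 m, τ = 563.5 × 1.52 = 856.5 N·m clockwise.
Net load moment about support A = 1028 N·m clockwise.
Reaction R at support B is upward at 3.1 m, arm 3.1 m → moment R × 3.1 counterclockwise.
Balancing moments: R × 3.1 = 1028, giving R = 332 N.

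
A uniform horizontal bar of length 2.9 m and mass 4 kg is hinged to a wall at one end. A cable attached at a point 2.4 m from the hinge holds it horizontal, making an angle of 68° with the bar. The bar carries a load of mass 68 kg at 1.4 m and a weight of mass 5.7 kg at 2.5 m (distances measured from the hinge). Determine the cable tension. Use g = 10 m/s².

T ≈ 518 N

Take moments about the hinge.
Beam weight: 4 × 10 = 40 N down at 1.45 m → arm 1.45 m, τ = 40 × 1.45 = 58 N·m clockwise.
Load: 68 × 10 = 680 N down at 1.4 m → arm 1.4 m, τ = 680 × 1.4 = 952 N·m clockwise.
Weight: 5.7 × 10 = 57 N down at 2.5 m → arm 2.5 m, τ = 57 × 2.5 = 142.5 N·m clockwise.
Total clockwise load moment = 1152 N·m.
The cable tension T acts at 2.4 m; only its component perpendicular to the bar, T sinθ, produces torque. sin 68° = 0.9272.
Στ = 0 ⇒ T × 2.4 × 0.9272 = 1152 ⇒ T = 1152 / 2.225 = 518 N.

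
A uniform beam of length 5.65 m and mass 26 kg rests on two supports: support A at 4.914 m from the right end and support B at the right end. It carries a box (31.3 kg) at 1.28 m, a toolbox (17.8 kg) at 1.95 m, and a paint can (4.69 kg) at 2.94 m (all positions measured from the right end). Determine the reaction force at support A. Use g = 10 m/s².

R_A ≈ 330 N

Taking torques about support B:
Beam weight: 26 × 10 = 260 N down at 2.825 m → arm 2.825 m, τ = 260 × 2.825 = 734.5 N·m counterclockwise.
Box: 31.3 × 10 = 313 N down at 1.28 m → arm 1.28 m, τ = 313 × 1.28 = 400.6 N·m counterclockwise.
Toolbox: 17.8 × 10 = 178 N down at 1.95 m → arm 1.95 m, τ = 178 × 1.95 = 347.1 N·m counterclockwise.
Paint can: 4.69 × 10 = 46.9 N down at 2.94 m → arm 2.94 m, τ = 46.9 × 2.94 = 137.9 N·m counterclockwise.
Net load moment about support B = 1620 N·m counterclockwise.
Reaction R at support A is upward at 4.914 m, arm 4.914 m → moment R × 4.914 clockwise.
For rotational equilibrium, R × 4.914 = 1620, so R = 330 N.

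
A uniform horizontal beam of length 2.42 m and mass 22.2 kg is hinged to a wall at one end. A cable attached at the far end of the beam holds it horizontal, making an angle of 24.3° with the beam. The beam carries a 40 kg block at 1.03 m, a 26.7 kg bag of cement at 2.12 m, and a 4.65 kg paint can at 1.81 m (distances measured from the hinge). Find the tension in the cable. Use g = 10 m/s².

Take moments about the hinge.
Beam weight: 22.2 × 10 = 222 N down at 1.21 m → arm 1.21 m, τ = 222 × 1.21 = 268.6 N·m clockwise.
Block: 40 × 10 = 400 N down at 1.03 m → arm 1.03 m, τ = 400 × 1.03 = 412 N·m clockwise.
Bag of cement: 26.7 × 10 = 267 N down at 2.12 m → arm 2.12 m, τ = 267 × 2.12 = 566 N·m clockwise.
Paint can: 4.65 × 10 = 46.5 N down at 1.81 m → arm 1.81 m, τ = 46.5 × 1.81 = 84.17 N·m clockwise.
Total clockwise load moment = 1331 N·m.
The cable tension T acts at 2.42 m; only its component perpendicular to the beam, T sinθ, produces torque. sin 24.3° = 0.4115.
For rotational equilibrium, T × 2.42 × 0.4115 = 1331, so T = 1331 / 0.9958 = 1340 N.

T ≈ 1340 N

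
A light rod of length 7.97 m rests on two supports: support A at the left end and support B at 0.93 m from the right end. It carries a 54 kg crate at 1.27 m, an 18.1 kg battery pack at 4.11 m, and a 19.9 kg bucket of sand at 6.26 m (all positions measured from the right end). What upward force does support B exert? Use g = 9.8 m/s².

Taking torques about support A:
Crate: 54 × 9.8 = 529.2 N down at 1.27 m → arm 6.7 m, τ = 529.2 × 6.7 = 3546 N·m clockwise.
Battery pack: 18.1 × 9.8 = 177.4 N down at 4.11 m → arm 3.86 m, τ = 177.4 × 3.86 = 684.8 N·m clockwise.
Bucket of sand: 19.9 × 9.8 = 195 N down at 6.26 m → arm 1.71 m, τ = 195 × 1.71 = 333.4 N·m clockwise.
Net load moment about support A = 4564 N·m clockwise.
Reaction R at support B is upward at 0.93 m, arm 7.04 m → moment R × 7.04 counterclockwise.
Στ = 0 ⇒ R × 7.04 = 4564 ⇒ R = 648 N.

R_B ≈ 648 N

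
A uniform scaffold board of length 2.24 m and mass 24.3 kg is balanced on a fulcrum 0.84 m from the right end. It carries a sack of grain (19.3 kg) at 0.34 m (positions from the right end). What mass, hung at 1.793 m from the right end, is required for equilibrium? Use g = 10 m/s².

m ≈ 2.99 kg

Take moments about the fulcrum (at 0.84 m from the right end).
Beam weight: 24.3 × 10 = 243 N down at 1.12 m → arm 0.28 m, τ = 243 × 0.28 = 68.04 N·m counterclockwise.
Sack of grain: 19.3 × 10 = 193 N down at 0.34 m → arm 0.5 m, τ = 193 × 0.5 = 96.5 N·m clockwise.
Net moment of known loads = 28.46 N·m clockwise.
An unknown mass m at 1.793 m has arm 0.953 m; its moment is m·g·0.953 counterclockwise.
Balancing moments: m × 10 × 0.953 = 28.46, giving m = 28.46 / (10 × 0.953) = 2.99 kg.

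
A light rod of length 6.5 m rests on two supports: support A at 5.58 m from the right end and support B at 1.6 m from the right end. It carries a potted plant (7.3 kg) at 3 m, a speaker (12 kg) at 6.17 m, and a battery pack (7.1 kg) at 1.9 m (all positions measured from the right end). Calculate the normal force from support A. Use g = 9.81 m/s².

Taking torques about support B:
Potted plant: 7.3 × 9.81 = 71.61 N down at 3 m → arm 1.4 m, τ = 71.61 × 1.4 = 100.3 N·m counterclockwise.
Speaker: 12 × 9.81 = 117.7 N down at 6.17 m → arm 4.57 m, τ = 117.7 × 4.57 = 537.9 N·m counterclockwise.
Battery pack: 7.1 × 9.81 = 69.65 N down at 1.9 m → arm 0.3 m, τ = 69.65 × 0.3 = 20.89 N·m counterclockwise.
Net load moment about support B = 659.1 N·m counterclockwise.
Reaction R at support A is upward at 5.58 m, arm 3.98 m → moment R × 3.98 clockwise.
For rotational equilibrium, R × 3.98 = 659.1, so R = 166 N.

R_A ≈ 166 N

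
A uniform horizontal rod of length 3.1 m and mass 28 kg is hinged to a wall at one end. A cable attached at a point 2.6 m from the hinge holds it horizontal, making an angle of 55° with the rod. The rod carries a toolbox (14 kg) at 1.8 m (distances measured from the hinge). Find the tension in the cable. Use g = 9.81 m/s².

Take moments about the hinge.
Beam weight: 28 × 9.81 = 274.7 N down at 1.55 m → arm 1.55 m, τ = 274.7 × 1.55 = 425.8 N·m clockwise.
Toolbox: 14 × 9.81 = 137.3 N down at 1.8 m → arm 1.8 m, τ = 137.3 × 1.8 = 247.1 N·m clockwise.
Total clockwise load moment = 672.9 N·m.
The cable tension T acts at 2.6 m; only its component perpendicular to the rod, T sinθ, produces torque. sin 55° = 0.8192.
For rotational equilibrium, T × 2.6 × 0.8192 = 672.9, so T = 672.9 / 2.13 = 316 N.

T ≈ 316 N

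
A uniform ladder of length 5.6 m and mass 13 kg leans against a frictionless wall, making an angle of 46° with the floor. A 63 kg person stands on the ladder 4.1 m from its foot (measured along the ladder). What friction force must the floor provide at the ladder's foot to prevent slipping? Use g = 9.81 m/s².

Sum moments about the foot of the ladder (the floor normal and friction both act there and drop out).
Ladder weight 13×9.81 = 127.5 N acts at 2.8 m along the ladder; its horizontal arm is 2.8·cos46° = 1.945 m → τ = 248 N·m clockwise.
Person: 63×9.81 = 618 N at 4.1 m → arm 2.848 m → τ = 1760 N·m clockwise.
Wall normal N acts horizontally at the top; its moment arm is the height L sinθ = 5.6·sin46° = 4.028 m, counterclockwise.
For rotational equilibrium, N × 4.028 = 2008, so N = 499 N.
ΣFx = 0: friction at the foot balances the wall's push, so f = N_wall = 499 N.

f ≈ 499 N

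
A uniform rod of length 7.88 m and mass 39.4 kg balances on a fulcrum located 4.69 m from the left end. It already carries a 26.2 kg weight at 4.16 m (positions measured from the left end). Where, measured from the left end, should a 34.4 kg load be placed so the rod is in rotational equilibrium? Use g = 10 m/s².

x ≈ 5.95 m from the left end

Choose the fulcrum (at 4.69 m from the left end) as the axis so the support reaction has zero arm there.
Beam weight: 39.4 × 10 = 394 N down at 3.94 m → arm 0.75 m, τ = 394 × 0.75 = 295.5 N·m counterclockwise.
Weight: 26.2 × 10 = 262 N down at 4.16 m → arm 0.53 m, τ = 262 × 0.53 = 138.9 N·m counterclockwise.
Net moment of existing loads = 434.4 N·m counterclockwise.
The load weighs 34.4 × 10 = 344 N and must supply an equal clockwise moment, so its lever arm about the fulcrum is 434.4 / 344 = 1.26 m.
That puts it at 4.69 + 1.26 = 5.95 m from the left end.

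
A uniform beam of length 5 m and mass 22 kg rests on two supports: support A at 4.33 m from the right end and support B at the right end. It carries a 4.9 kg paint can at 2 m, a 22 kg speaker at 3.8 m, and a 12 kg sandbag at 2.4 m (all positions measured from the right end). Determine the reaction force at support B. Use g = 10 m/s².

Sum moments about support A (its reaction then has zero moment arm).
Beam weight: 22 × 10 = 220 N down at 2.5 m → arm 1.83 m, τ = 220 × 1.83 = 402.6 N·m clockwise.
Paint can: 4.9 × 10 = 49 N down at 2 m → arm 2.33 m, τ = 49 × 2.33 = 114.2 N·m clockwise.
Speaker: 22 × 10 = 220 N down at 3.8 m → arm 0.53 m, τ = 220 × 0.53 = 116.6 N·m clockwise.
Sandbag: 12 × 10 = 120 N down at 2.4 m → arm 1.93 m, τ = 120 × 1.93 = 231.6 N·m clockwise.
Net load moment about support A = 865 N·m clockwise.
Reaction R at support B is upward at 0 m, arm 4.33 m → moment R × 4.33 counterclockwise.
Setting net torque to zero: R × 4.33 = 865 → R = 200 N.

R_B ≈ 200 N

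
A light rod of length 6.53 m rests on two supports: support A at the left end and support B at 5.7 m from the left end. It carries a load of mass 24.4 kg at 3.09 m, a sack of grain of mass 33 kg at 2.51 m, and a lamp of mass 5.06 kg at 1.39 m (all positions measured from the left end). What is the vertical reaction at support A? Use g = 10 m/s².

R_A ≈ 335 N

Take moments about support B.
Load: 24.4 × 10 = 244 N down at 3.09 m → arm 2.61 m, τ = 244 × 2.61 = 636.8 N·m counterclockwise.
Sack of grain: 33 × 10 = 330 N down at 2.51 m → arm 3.19 m, τ = 330 × 3.19 = 1053 N·m counterclockwise.
Lamp: 5.06 × 10 = 50.6 N down at 1.39 m → arm 4.31 m, τ = 50.6 × 4.31 = 218.1 N·m counterclockwise.
Net load moment about support B = 1908 N·m counterclockwise.
Reaction R at support A is upward at 0 m, arm 5.7 m → moment R × 5.7 clockwise.
Στ = 0 ⇒ R × 5.7 = 1908 ⇒ R = 335 N.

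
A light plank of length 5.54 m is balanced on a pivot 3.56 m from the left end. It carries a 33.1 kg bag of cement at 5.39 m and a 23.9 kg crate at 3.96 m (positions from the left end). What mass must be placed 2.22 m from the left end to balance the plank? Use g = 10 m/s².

m ≈ 52.3 kg

About the pivot (at 3.56 m from the left end):
Bag of cement: 33.1 × 10 = 331 N down at 5.39 m → arm 1.83 m, τ = 331 × 1.83 = 605.7 N·m clockwise.
Crate: 23.9 × 10 = 239 N down at 3.96 m → arm 0.4 m, τ = 239 × 0.4 = 95.6 N·m clockwise.
Net moment of known loads = 701.3 N·m clockwise.
An unknown mass m at 2.22 m has arm 1.34 m; its moment is m·g·1.34 counterclockwise.
Setting net torque to zero: m × 10 × 1.34 = 701.3 → m = 701.3 / (10 × 1.34) = 52.3 kg.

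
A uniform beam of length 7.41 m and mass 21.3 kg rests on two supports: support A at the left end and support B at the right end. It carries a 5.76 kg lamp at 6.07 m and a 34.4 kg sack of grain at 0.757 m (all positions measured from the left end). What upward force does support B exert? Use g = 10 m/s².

R_B ≈ 189 N

Take moments about support A.
Beam weight: 21.3 × 10 = 213 N down at 3.705 m → arm 3.705 m, τ = 213 × 3.705 = 789.2 N·m clockwise.
Lamp: 5.76 × 10 = 57.6 N down at 6.07 m → arm 6.07 m, τ = 57.6 × 6.07 = 349.6 N·m clockwise.
Sack of grain: 34.4 × 10 = 344 N down at 0.757 m → arm 0.757 m, τ = 344 × 0.757 = 260.4 N·m clockwise.
Net load moment about support A = 1399 N·m clockwise.
Reaction R at support B is upward at 7.41 m, arm 7.41 m → moment R × 7.41 counterclockwise.
Setting net torque to zero: R × 7.41 = 1399 → R = 189 N.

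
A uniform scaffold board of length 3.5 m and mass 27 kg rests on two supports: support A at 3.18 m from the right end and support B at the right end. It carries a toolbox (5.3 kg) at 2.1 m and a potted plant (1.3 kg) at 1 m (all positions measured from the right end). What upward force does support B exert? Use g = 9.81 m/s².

R_B ≈ 146 N

Take moments about support A.
Beam weight: 27 × 9.81 = 264.9 N down at 1.75 m → arm 1.43 m, τ = 264.9 × 1.43 = 378.8 N·m clockwise.
Toolbox: 5.3 × 9.81 = 51.99 N down at 2.1 m → arm 1.08 m, τ = 51.99 × 1.08 = 56.15 N·m clockwise.
Potted plant: 1.3 × 9.81 = 12.75 N down at 1 m → arm 2.18 m, τ = 12.75 × 2.18 = 27.8 N·m clockwise.
Net load moment about support A = 462.8 N·m clockwise.
Reaction R at support B is upward at 0 m, arm 3.18 m → moment R × 3.18 counterclockwise.
Στ = 0 ⇒ R × 3.18 = 462.8 ⇒ R = 146 N.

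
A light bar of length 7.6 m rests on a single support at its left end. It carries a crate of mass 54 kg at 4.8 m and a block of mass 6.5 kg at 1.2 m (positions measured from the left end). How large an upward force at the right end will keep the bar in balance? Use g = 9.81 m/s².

F ≈ 345 N

Sum moments about the left end (the unknown pivot reaction has zero arm there).
Crate: 54 × 9.81 = 529.7 N down at 4.8 m → arm 4.8 m, τ = 529.7 × 4.8 = 2543 N·m clockwise.
Block: 6.5 × 9.81 = 63.77 N down at 1.2 m → arm 1.2 m, τ = 63.77 × 1.2 = 76.52 N·m clockwise.
Net moment of the loads = 2620 N·m clockwise.
The upward force F acts at the right end, arm 7.6 m, giving F × 7.6 counterclockwise.
Balancing moments: F × 7.6 = 2620, giving F = 2620 / 7.6 = 345 N.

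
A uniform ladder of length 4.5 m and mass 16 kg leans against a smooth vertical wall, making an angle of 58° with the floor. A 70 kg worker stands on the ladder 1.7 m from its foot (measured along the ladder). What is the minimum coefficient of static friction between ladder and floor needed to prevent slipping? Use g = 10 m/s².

Taking torques about the foot of the ladder:
Ladder weight 16×10 = 160 N acts at 2.25 m along the ladder; its horizontal arm is 2.25·cos58° = 1.192 m → τ = 190.7 N·m clockwise.
Worker: 70×10 = 700 N at 1.7 m → arm 0.9009 m → τ = 630.6 N·m clockwise.
Wall normal N acts horizontally at the top; its moment arm is the height L sinθ = 4.5·sin58° = 3.816 m, counterclockwise.
Balancing moments: N × 3.816 = 821.3, giving N = 215.2 N.
ΣFx = 0 ⇒ f = N_wall = 215.2 N. ΣFy = 0 ⇒ N_floor = 860 N.
μ_min = f / N_floor = 215.2 / 860 = 0.25.

μ_min ≈ 0.25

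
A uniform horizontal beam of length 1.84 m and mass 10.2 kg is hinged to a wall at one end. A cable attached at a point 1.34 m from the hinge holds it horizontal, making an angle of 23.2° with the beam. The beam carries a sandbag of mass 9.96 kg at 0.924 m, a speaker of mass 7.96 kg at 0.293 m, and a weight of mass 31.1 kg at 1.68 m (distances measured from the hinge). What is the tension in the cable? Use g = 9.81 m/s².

Sum moments about the hinge (the unknown hinge reaction has zero arm there).
Beam weight: 10.2 × 9.81 = 100.1 N down at 0.92 m → arm 0.92 m, τ = 100.1 × 0.92 = 92.09 N·m clockwise.
Sandbag: 9.96 × 9.81 = 97.71 N down at 0.924 m → arm 0.924 m, τ = 97.71 × 0.924 = 90.28 N·m clockwise.
Speaker: 7.96 × 9.81 = 78.09 N down at 0.293 m → arm 0.293 m, τ = 78.09 × 0.293 = 22.88 N·m clockwise.
Weight: 31.1 × 9.81 = 305.1 N down at 1.68 m → arm 1.68 m, τ = 305.1 × 1.68 = 512.6 N·m clockwise.
Total clockwise load moment = 717.9 N·m.
The cable tension T acts at 1.34 m; only its component perpendicular to the beam, T sinθ, produces torque. sin 23.2° = 0.3939.
Στ = 0 ⇒ T × 1.34 × 0.3939 = 717.9 ⇒ T = 717.9 / 0.5278 = 1360 N.

T ≈ 1360 N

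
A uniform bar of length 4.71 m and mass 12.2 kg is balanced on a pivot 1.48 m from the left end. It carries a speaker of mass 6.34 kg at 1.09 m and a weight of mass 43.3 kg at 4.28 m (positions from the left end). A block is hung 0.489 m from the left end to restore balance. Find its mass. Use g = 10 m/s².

m ≈ 131 kg

Sum moments about the pivot (at 1.48 m from the left end) (the support reaction has zero arm there).
Beam weight: 12.2 × 10 = 122 N down at 2.355 m → arm 0.875 m, τ = 122 × 0.875 = 106.8 N·m clockwise.
Speaker: 6.34 × 10 = 63.4 N down at 1.09 m → arm 0.39 m, τ = 63.4 × 0.39 = 24.73 N·m counterclockwise.
Weight: 43.3 × 10 = 433 N down at 4.28 m → arm 2.8 m, τ = 433 × 2.8 = 1212 N·m clockwise.
Net moment of known loads = 1294 N·m clockwise.
An unknown mass m at 0.489 m has arm 0.991 m; its moment is m·g·0.991 counterclockwise.
Στ = 0 ⇒ m × 10 × 0.991 = 1294 ⇒ m = 1294 / (10 × 0.991) = 131 kg.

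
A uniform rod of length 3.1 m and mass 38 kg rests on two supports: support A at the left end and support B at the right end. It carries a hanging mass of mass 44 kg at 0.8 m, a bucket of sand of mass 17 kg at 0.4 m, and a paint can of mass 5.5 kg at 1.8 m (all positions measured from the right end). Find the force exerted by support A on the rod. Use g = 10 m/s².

Take moments about support B.
Beam weight: 38 × 10 = 380 N down at 1.55 m → arm 1.55 m, τ = 380 × 1.55 = 589 N·m counterclockwise.
Hanging mass: 44 × 10 = 440 N down at 0.8 m → arm 0.8 m, τ = 440 × 0.8 = 352 N·m counterclockwise.
Bucket of sand: 17 × 10 = 170 N down at 0.4 m → arm 0.4 m, τ = 170 × 0.4 = 68 N·m counterclockwise.
Paint can: 5.5 × 10 = 55 N down at 1.8 m → arm 1.8 m, τ = 55 × 1.8 = 99 N·m counterclockwise.
Net load moment about support B = 1108 N·m counterclockwise.
Reaction R at support A is upward at 3.1 m, arm 3.1 m → moment R × 3.1 clockwise.
Balancing moments: R × 3.1 = 1108, giving R = 357 N.

R_A ≈ 357 N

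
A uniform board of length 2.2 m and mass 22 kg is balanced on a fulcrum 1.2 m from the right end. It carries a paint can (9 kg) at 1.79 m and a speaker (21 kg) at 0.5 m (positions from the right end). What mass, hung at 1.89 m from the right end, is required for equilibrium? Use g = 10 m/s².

Choose the fulcrum (at 1.2 m from the right end) as the axis so the support reaction has zero arm there.
Beam weight: 22 × 10 = 220 N down at 1.1 m → arm 0.1 m, τ = 220 × 0.1 = 22 N·m clockwise.
Paint can: 9 × 10 = 90 N down at 1.79 m → arm 0.59 m, τ = 90 × 0.59 = 53.1 N·m counterclockwise.
Speaker: 21 × 10 = 210 N down at 0.5 m → arm 0.7 m, τ = 210 × 0.7 = 147 N·m clockwise.
Net moment of known loads = 115.9 N·m clockwise.
An unknown mass m at 1.89 m has arm 0.69 m; its moment is m·g·0.69 counterclockwise.
Στ = 0 ⇒ m × 10 × 0.69 = 115.9 ⇒ m = 115.9 / (10 × 0.69) = 16.8 kg.

m ≈ 16.8 kg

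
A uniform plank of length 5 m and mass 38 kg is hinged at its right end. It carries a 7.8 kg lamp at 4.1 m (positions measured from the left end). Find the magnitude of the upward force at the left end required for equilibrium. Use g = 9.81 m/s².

Choose the right end as the axis so the unknown pivot reaction has zero arm there.
Beam weight: 38 × 9.81 = 372.8 N down at 2.5 m → arm 2.5 m, τ = 372.8 × 2.5 = 932 N·m counterclockwise.
Lamp: 7.8 × 9.81 = 76.52 N down at 4.1 m → arm 0.9 m, τ = 76.52 × 0.9 = 68.87 N·m counterclockwise.
Net moment of the loads = 1001 N·m counterclockwise.
The upward force F acts at the left end, arm 5 m, giving F × 5 clockwise.
Setting net torque to zero: F × 5 = 1001 → F = 1001 / 5 = 200 N.

F ≈ 200 N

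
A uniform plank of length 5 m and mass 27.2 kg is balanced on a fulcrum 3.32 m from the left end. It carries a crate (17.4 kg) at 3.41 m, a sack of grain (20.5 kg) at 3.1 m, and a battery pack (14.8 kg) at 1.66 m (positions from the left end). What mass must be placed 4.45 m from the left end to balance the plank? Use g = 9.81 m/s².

m ≈ 44.1 kg

Choose the fulcrum (at 3.32 m from the left end) as the axis so the support reaction has zero arm there.
Beam weight: 27.2 × 9.81 = 266.8 N down at 2.5 m → arm 0.82 m, τ = 266.8 × 0.82 = 218.8 N·m counterclockwise.
Crate: 17.4 × 9.81 = 170.7 N down at 3.41 m → arm 0.09 m, τ = 170.7 × 0.09 = 15.36 N·m clockwise.
Sack of grain: 20.5 × 9.81 = 201.1 N down at 3.1 m → arm 0.22 m, τ = 201.1 × 0.22 = 44.24 N·m counterclockwise.
Battery pack: 14.8 × 9.81 = 145.2 N down at 1.66 m → arm 1.66 m, τ = 145.2 × 1.66 = 241 N·m counterclockwise.
Net moment of known loads = 488.7 N·m counterclockwise.
An unknown mass m at 4.45 m has arm 1.13 m; its moment is m·g·1.13 clockwise.
Setting net torque to zero: m × 9.81 × 1.13 = 488.7 → m = 488.7 / (9.81 × 1.13) = 44.1 kg.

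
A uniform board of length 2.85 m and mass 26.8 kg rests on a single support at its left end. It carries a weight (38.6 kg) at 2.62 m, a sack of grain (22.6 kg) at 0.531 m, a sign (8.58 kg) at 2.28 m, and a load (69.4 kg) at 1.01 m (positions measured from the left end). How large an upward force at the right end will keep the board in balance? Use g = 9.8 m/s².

Taking torques about the left end:
Beam weight: 26.8 × 9.8 = 262.6 N down at 1.425 m → arm 1.425 m, τ = 262.6 × 1.425 = 374.2 N·m clockwise.
Weight: 38.6 × 9.8 = 378.3 N down at 2.62 m → arm 2.62 m, τ = 378.3 × 2.62 = 991.1 N·m clockwise.
Sack of grain: 22.6 × 9.8 = 221.5 N down at 0.531 m → arm 0.531 m, τ = 221.5 × 0.531 = 117.6 N·m clockwise.
Sign: 8.58 × 9.8 = 84.08 N down at 2.28 m → arm 2.28 m, τ = 84.08 × 2.28 = 191.7 N·m clockwise.
Load: 69.4 × 9.8 = 680.1 N down at 1.01 m → arm 1.01 m, τ = 680.1 × 1.01 = 686.9 N·m clockwise.
Net moment of the loads = 2362 N·m clockwise.
The upward force F acts at the right end, arm 2.85 m, giving F × 2.85 counterclockwise.
Στ = 0 ⇒ F × 2.85 = 2362 ⇒ F = 2362 / 2.85 = 829 N.

F ≈ 829 N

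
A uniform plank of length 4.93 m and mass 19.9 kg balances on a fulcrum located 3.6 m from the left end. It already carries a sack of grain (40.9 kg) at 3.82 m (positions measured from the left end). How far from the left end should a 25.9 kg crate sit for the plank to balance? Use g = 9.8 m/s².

Choose the fulcrum (at 3.6 m from the left end) as the axis so the support reaction has zero arm there.
Beam weight: 19.9 × 9.8 = 195 N down at 2.465 m → arm 1.135 m, τ = 195 × 1.135 = 221.3 N·m counterclockwise.
Sack of grain: 40.9 × 9.8 = 400.8 N down at 3.82 m → arm 0.22 m, τ = 400.8 × 0.22 = 88.18 N·m clockwise.
Net moment of existing loads = 133.1 N·m counterclockwise.
The crate weighs 25.9 × 9.8 = 253.8 N and must supply an equal clockwise moment, so its lever arm about the fulcrum is 133.1 / 253.8 = 0.524 m.
That puts it at 3.6 + 0.524 = 4.12 m from the left end.

x ≈ 4.12 m from the left end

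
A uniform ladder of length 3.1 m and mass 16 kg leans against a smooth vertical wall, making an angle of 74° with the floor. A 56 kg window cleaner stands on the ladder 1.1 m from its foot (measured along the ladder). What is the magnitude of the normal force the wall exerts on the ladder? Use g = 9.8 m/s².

N_wall ≈ 78.3 N

Take moments about the foot of the ladder.
Ladder weight 16×9.8 = 156.8 N acts at 1.55 m along the ladder; its horizontal arm is 1.55·cos74° = 0.4272 m → τ = 66.98 N·m clockwise.
Window cleaner: 56×9.8 = 548.8 N at 1.1 m → arm 0.3032 m → τ = 166.4 N·m clockwise.
Wall normal N acts horizontally at the top; its moment arm is the height L sinθ = 3.1·sin74° = 2.98 m, counterclockwise.
For rotational equilibrium, N × 2.98 = 233.4, so N = 78.3 N.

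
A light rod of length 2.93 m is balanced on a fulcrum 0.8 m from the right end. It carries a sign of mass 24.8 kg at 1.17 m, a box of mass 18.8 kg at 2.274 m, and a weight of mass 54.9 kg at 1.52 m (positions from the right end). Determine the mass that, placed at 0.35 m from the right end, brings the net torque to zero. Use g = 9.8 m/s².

m ≈ 170 kg

Taking torques about the fulcrum (at 0.8 m from the right end):
Sign: 24.8 × 9.8 = 243 N down at 1.17 m → arm 0.37 m, τ = 243 × 0.37 = 89.91 N·m counterclockwise.
Box: 18.8 × 9.8 = 184.2 N down at 2.274 m → arm 1.474 m, τ = 184.2 × 1.474 = 271.5 N·m counterclockwise.
Weight: 54.9 × 9.8 = 538 N down at 1.52 m → arm 0.72 m, τ = 538 × 0.72 = 387.4 N·m counterclockwise.
Net moment of known loads = 748.8 N·m counterclockwise.
An unknown mass m at 0.35 m has arm 0.45 m; its moment is m·g·0.45 clockwise.
Balancing moments: m × 9.8 × 0.45 = 748.8, giving m = 748.8 / (9.8 × 0.45) = 170 kg.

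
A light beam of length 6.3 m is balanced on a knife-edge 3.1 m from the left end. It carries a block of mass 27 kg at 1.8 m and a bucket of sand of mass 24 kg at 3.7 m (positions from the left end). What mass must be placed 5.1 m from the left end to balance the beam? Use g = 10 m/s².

m ≈ 10.3 kg

Sum moments about the knife-edge (at 3.1 m from the left end) (the support reaction has zero arm there).
Block: 27 × 10 = 270 N down at 1.8 m → arm 1.3 m, τ = 270 × 1.3 = 351 N·m counterclockwise.
Bucket of sand: 24 × 10 = 240 N down at 3.7 m → arm 0.6 m, τ = 240 × 0.6 = 144 N·m clockwise.
Net moment of known loads = 207 N·m counterclockwise.
An unknown mass m at 5.1 m has arm 2 m; its moment is m·g·2 clockwise.
Στ = 0 ⇒ m × 10 × 2 = 207 ⇒ m = 207 / (10 × 2) = 10.3 kg.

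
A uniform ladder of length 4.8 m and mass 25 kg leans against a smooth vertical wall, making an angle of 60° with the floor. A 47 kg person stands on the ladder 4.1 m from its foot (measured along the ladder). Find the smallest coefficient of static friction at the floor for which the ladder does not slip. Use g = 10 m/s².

μ_min ≈ 0.422

Sum moments about the foot of the ladder (the floor normal and friction both act there and drop out).
Ladder weight 25×10 = 250 N acts at 2.4 m along the ladder; its horizontal arm is 2.4·cos60° = 1.2 m → τ = 300 N·m clockwise.
Person: 47×10 = 470 N at 4.1 m → arm 2.05 m → τ = 963.5 N·m clockwise.
Wall normal N acts horizontally at the top; its moment arm is the height L sinθ = 4.8·sin60° = 4.157 m, counterclockwise.
Balancing moments: N × 4.157 = 1264, giving N = 304.1 N.
ΣFx = 0 ⇒ f = N_wall = 304.1 N. ΣFy = 0 ⇒ N_floor = 720 N.
μ_min = f / N_floor = 304.1 / 720 = 0.422.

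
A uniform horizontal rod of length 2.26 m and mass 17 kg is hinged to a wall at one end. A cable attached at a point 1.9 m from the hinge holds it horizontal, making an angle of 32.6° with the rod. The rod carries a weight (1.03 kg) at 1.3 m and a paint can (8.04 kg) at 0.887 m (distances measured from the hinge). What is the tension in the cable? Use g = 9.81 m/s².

T ≈ 265 N

Take moments about the hinge.
Beam weight: 17 × 9.81 = 166.8 N down at 1.13 m → arm 1.13 m, τ = 166.8 × 1.13 = 188.5 N·m clockwise.
Weight: 1.03 × 9.81 = 10.1 N down at 1.3 m → arm 1.3 m, τ = 10.1 × 1.3 = 13.13 N·m clockwise.
Paint can: 8.04 × 9.81 = 78.87 N down at 0.887 m → arm 0.887 m, τ = 78.87 × 0.887 = 69.96 N·m clockwise.
Total clockwise load moment = 271.6 N·m.
The cable tension T acts at 1.9 m; only its component perpendicular to the rod, T sinθ, produces torque. sin 32.6° = 0.5388.
Setting net torque to zero: T × 1.9 × 0.5388 = 271.6 → T = 271.6 / 1.024 = 265 N.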